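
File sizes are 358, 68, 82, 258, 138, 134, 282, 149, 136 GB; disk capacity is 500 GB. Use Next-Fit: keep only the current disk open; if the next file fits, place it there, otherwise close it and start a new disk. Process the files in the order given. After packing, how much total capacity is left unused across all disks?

395

Put 358 GB in disk 1; 142 GB remain.
Put 68 GB in disk 1; 74 GB remain.
Put 82 GB in disk 2; 418 GB remain.
Put 258 GB in disk 2; 160 GB remain.
Put 138 GB in disk 2; 22 GB remain.
Put 134 GB in disk 3; 366 GB remain.
Put 282 GB in disk 3; 84 GB remain.
Put 149 GB in disk 4; 351 GB remain.
Put 136 GB in disk 4; 215 GB remain.
4 disks × 500 GB = 2000 GB; used 1605 GB; unused 395 GB.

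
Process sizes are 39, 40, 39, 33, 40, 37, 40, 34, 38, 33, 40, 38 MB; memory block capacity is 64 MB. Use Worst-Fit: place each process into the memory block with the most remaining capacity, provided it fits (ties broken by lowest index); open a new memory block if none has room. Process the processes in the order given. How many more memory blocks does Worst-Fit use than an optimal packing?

0

Worst-Fit: [39] [40] [39] [33] [40] [37] [40] [34] [38] [33] [40] [38] → 12 memory blocks.
12 processes exceed 32 MB (half the capacity), and no two of those can share a memory block, so at least 12 memory blocks are needed.
So 12 is already optimal.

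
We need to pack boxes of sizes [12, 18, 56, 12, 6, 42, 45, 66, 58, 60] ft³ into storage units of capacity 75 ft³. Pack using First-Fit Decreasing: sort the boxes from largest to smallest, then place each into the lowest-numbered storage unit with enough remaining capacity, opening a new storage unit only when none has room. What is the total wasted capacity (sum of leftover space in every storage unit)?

Sorted descending: 66, 60, 58, 56, 45, 42, 18, 12, 12, 6.
Put 66 ft³ in storage unit 1; 9 ft³ remain.
Put 60 ft³ in storage unit 2; 15 ft³ remain.
Put 58 ft³ in storage unit 3; 17 ft³ remain.
Put 56 ft³ in storage unit 4; 19 ft³ remain.
Put 45 ft³ in storage unit 5; 30 ft³ remain.
Put 42 ft³ in storage unit 6; 33 ft³ remain.
Put 18 ft³ in storage unit 4; 1 ft³ remain.
Put 12 ft³ in storage unit 2; 3 ft³ remain.
Put 12 ft³ in storage unit 3; 5 ft³ remain.
Put 6 ft³ in storage unit 1; 3 ft³ remain.
6 storage units × 75 ft³ = 450 ft³; used 375 ft³; unused 75 ft³.

75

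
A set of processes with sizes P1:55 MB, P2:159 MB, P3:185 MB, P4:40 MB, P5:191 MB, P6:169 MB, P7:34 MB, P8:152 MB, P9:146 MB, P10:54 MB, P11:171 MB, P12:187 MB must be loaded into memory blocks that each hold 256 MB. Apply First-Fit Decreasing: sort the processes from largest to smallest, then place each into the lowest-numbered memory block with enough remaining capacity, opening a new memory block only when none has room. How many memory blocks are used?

Sorted descending: 191, 187, 185, 171, 169, 159, 152, 146, 55, 54, 40, 34.
Put 191 MB in memory block 1; 65 MB remain.
Put 187 MB in memory block 2; 69 MB remain.
Put 185 MB in memory block 3; 71 MB remain.
Put 171 MB in memory block 4; 85 MB remain.
Put 169 MB in memory block 5; 87 MB remain.
Put 159 MB in memory block 6; 97 MB remain.
Put 152 MB in memory block 7; 104 MB remain.
Put 146 MB in memory block 8; 110 MB remain.
Put 55 MB in memory block 1; 10 MB remain.
Put 54 MB in memory block 2; 15 MB remain.
Put 40 MB in memory block 3; 31 MB remain.
Put 34 MB in memory block 4; 51 MB remain.
Final memory blocks: [191,55] [187,54] [185,40] [171,34] [169] [159] [152] [146].

8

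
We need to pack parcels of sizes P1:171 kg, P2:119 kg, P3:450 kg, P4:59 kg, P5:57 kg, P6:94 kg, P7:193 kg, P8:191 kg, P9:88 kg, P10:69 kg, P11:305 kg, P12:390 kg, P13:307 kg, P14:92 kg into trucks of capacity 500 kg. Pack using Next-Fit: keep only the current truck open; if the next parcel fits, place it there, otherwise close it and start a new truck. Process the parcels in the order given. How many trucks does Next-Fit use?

7 trucks

truck 1: place P1 (171 kg), 329 kg left
truck 1: place P2 (119 kg), 210 kg left
truck 2: place P3 (450 kg), 50 kg left
truck 3: place P4 (59 kg), 441 kg left
truck 3: place P5 (57 kg), 384 kg left
truck 3: place P6 (94 kg), 290 kg left
truck 3: place P7 (193 kg), 97 kg left
truck 4: place P8 (191 kg), 309 kg left
truck 4: place P9 (88 kg), 221 kg left
truck 4: place P10 (69 kg), 152 kg left
truck 5: place P11 (305 kg), 195 kg left
truck 6: place P12 (390 kg), 110 kg left
truck 7: place P13 (307 kg), 193 kg left
truck 7: place P14 (92 kg), 101 kg left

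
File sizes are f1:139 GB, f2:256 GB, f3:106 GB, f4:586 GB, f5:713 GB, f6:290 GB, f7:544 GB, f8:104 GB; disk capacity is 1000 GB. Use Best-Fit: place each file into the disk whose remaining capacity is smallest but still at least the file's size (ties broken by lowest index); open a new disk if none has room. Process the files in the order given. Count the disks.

disk 1: place f1 (139 GB), 861 GB left
disk 1: place f2 (256 GB), 605 GB left
disk 1: place f3 (106 GB), 499 GB left
disk 2: place f4 (586 GB), 414 GB left
disk 3: place f5 (713 GB), 287 GB left
disk 2: place f6 (290 GB), 124 GB left
disk 4: place f7 (544 GB), 456 GB left
disk 2: place f8 (104 GB), 20 GB left

4 disks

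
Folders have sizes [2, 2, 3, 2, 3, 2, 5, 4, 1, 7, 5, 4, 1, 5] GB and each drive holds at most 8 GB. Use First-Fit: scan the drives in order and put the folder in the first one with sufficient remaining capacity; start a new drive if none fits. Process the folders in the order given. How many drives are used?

7 drives

2 GB → drive 1 (remaining 6 GB)
2 GB → drive 1 (remaining 4 GB)
3 GB → drive 1 (remaining 1 GB)
2 GB → drive 2 (remaining 6 GB)
3 GB → drive 2 (remaining 3 GB)
2 GB → drive 2 (remaining 1 GB)
5 GB → drive 3 (remaining 3 GB)
4 GB → drive 4 (remaining 4 GB)
1 GB → drive 1 (remaining 0 GB)
7 GB → drive 5 (remaining 1 GB)
5 GB → drive 6 (remaining 3 GB)
4 GB → drive 4 (remaining 0 GB)
1 GB → drive 2 (remaining 0 GB)
5 GB → drive 7 (remaining 3 GB)
Final drives: [2,2,3,1] [2,3,2,1] [5] [4,4] [7] [5] [5].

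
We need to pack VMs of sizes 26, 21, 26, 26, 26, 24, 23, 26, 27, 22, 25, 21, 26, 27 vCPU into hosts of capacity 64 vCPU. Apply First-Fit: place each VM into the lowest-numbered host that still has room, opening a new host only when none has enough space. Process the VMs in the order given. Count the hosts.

26 vCPU → host 1 (remaining 38 vCPU)
21 vCPU → host 1 (remaining 17 vCPU)
26 vCPU → host 2 (remaining 38 vCPU)
26 vCPU → host 2 (remaining 12 vCPU)
26 vCPU → host 3 (remaining 38 vCPU)
24 vCPU → host 3 (remaining 14 vCPU)
23 vCPU → host 4 (remaining 41 vCPU)
26 vCPU → host 4 (remaining 15 vCPU)
27 vCPU → host 5 (remaining 37 vCPU)
22 vCPU → host 5 (remaining 15 vCPU)
25 vCPU → host 6 (remaining 39 vCPU)
21 vCPU → host 6 (remaining 18 vCPU)
26 vCPU → host 7 (remaining 38 vCPU)
27 vCPU → host 7 (remaining 11 vCPU)
Final hosts: [26,21] [26,26] [26,24] [23,26] [27,22] [25,21] [26,27].

7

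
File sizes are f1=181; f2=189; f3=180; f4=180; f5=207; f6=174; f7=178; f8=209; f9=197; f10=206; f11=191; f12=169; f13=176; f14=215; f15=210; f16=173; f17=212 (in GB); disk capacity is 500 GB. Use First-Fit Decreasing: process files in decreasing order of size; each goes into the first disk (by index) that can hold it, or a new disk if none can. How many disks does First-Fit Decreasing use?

9

Sorted descending: 215, 212, 210, 209, 207, 206, 197, 191, 189, 181, 180, 180, 178, 176, 174, 173, 169.
Put 215 GB in disk 1; 285 GB remain.
Put 212 GB in disk 1; 73 GB remain.
Put 210 GB in disk 2; 290 GB remain.
Put 209 GB in disk 2; 81 GB remain.
Put 207 GB in disk 3; 293 GB remain.
Put 206 GB in disk 3; 87 GB remain.
Put 197 GB in disk 4; 303 GB remain.
Put 191 GB in disk 4; 112 GB remain.
Put 189 GB in disk 5; 311 GB remain.
Put 181 GB in disk 5; 130 GB remain.
Put 180 GB in disk 6; 320 GB remain.
Put 180 GB in disk 6; 140 GB remain.
Put 178 GB in disk 7; 322 GB remain.
Put 176 GB in disk 7; 146 GB remain.
Put 174 GB in disk 8; 326 GB remain.
Put 173 GB in disk 8; 153 GB remain.
Put 169 GB in disk 9; 331 GB remain.
Final disks: [215,212] [210,209] [207,206] [197,191] [189,181] [180,180] [178,176] [174,173] [169].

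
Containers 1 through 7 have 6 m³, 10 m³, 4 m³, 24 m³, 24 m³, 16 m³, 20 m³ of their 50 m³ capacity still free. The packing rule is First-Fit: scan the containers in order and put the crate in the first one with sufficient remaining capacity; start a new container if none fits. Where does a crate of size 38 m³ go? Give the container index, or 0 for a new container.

No container has ≥ 38 m³ free, so a new container is opened.

0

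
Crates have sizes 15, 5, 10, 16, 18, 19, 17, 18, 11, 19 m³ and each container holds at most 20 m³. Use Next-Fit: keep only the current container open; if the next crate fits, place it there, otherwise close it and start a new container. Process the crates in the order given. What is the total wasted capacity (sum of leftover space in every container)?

32

container 1: place 15 m³, 5 m³ left
container 1: place 5 m³, 0 m³ left
container 2: place 10 m³, 10 m³ left
container 3: place 16 m³, 4 m³ left
container 4: place 18 m³, 2 m³ left
container 5: place 19 m³, 1 m³ left
container 6: place 17 m³, 3 m³ left
container 7: place 18 m³, 2 m³ left
container 8: place 11 m³, 9 m³ left
container 9: place 19 m³, 1 m³ left
9 containers × 20 m³ = 180 m³; used 148 m³; unused 32 m³.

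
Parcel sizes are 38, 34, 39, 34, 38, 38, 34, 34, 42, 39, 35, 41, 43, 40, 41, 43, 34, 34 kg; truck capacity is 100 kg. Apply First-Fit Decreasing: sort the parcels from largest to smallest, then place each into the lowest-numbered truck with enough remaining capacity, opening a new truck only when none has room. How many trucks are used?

Sorted descending: 43, 43, 42, 41, 41, 40, 39, 39, 38, 38, 38, 35, 34, 34, 34, 34, 34, 34.
truck 1: place 43 kg, 57 kg left
truck 1: place 43 kg, 14 kg left
truck 2: place 42 kg, 58 kg left
truck 2: place 41 kg, 17 kg left
truck 3: place 41 kg, 59 kg left
truck 3: place 40 kg, 19 kg left
truck 4: place 39 kg, 61 kg left
truck 4: place 39 kg, 22 kg left
truck 5: place 38 kg, 62 kg left
truck 5: place 38 kg, 24 kg left
truck 6: place 38 kg, 62 kg left
truck 6: place 35 kg, 27 kg left
truck 7: place 34 kg, 66 kg left
truck 7: place 34 kg, 32 kg left
truck 8: place 34 kg, 66 kg left
truck 8: place 34 kg, 32 kg left
truck 9: place 34 kg, 66 kg left
truck 9: place 34 kg, 32 kg left
Final trucks: [43,43] [42,41] [41,40] [39,39] [38,38] [38,35] [34,34] [34,34] [34,34].

9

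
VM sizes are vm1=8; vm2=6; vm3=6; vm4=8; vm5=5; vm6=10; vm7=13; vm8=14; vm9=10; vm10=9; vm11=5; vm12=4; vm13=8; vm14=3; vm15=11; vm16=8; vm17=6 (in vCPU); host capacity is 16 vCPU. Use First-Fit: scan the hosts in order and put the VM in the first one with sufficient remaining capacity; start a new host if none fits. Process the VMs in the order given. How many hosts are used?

vm1 (8 vCPU) → host 1 (remaining 8 vCPU)
vm2 (6 vCPU) → host 1 (remaining 2 vCPU)
vm3 (6 vCPU) → host 2 (remaining 10 vCPU)
vm4 (8 vCPU) → host 2 (remaining 2 vCPU)
vm5 (5 vCPU) → host 3 (remaining 11 vCPU)
vm6 (10 vCPU) → host 3 (remaining 1 vCPU)
vm7 (13 vCPU) → host 4 (remaining 3 vCPU)
vm8 (14 vCPU) → host 5 (remaining 2 vCPU)
vm9 (10 vCPU) → host 6 (remaining 6 vCPU)
vm10 (9 vCPU) → host 7 (remaining 7 vCPU)
vm11 (5 vCPU) → host 6 (remaining 1 vCPU)
vm12 (4 vCPU) → host 7 (remaining 3 vCPU)
vm13 (8 vCPU) → host 8 (remaining 8 vCPU)
vm14 (3 vCPU) → host 4 (remaining 0 vCPU)
vm15 (11 vCPU) → host 9 (remaining 5 vCPU)
vm16 (8 vCPU) → host 8 (remaining 0 vCPU)
vm17 (6 vCPU) → host 10 (remaining 10 vCPU)
Final hosts: [8,6] [6,8] [5,10] [13,3] [14] [10,5] [9,4] [8,8] [11] [6].

10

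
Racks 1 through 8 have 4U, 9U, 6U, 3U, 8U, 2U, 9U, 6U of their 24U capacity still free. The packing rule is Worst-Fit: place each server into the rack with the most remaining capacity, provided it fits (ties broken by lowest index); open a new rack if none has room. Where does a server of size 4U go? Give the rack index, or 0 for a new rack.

Racks with room: rack 1 (4U), rack 2 (9U), rack 3 (6U), rack 5 (8U), rack 7 (9U), rack 8 (6U).
Most room is rack 2 with 9U free.

2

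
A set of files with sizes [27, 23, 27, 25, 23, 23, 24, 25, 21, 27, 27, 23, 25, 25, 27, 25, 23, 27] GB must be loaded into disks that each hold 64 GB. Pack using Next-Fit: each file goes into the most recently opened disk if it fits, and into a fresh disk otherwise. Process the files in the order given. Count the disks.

9 disks

Put 27 GB in disk 1; 37 GB remain.
Put 23 GB in disk 1; 14 GB remain.
Put 27 GB in disk 2; 37 GB remain.
Put 25 GB in disk 2; 12 GB remain.
Put 23 GB in disk 3; 41 GB remain.
Put 23 GB in disk 3; 18 GB remain.
Put 24 GB in disk 4; 40 GB remain.
Put 25 GB in disk 4; 15 GB remain.
Put 21 GB in disk 5; 43 GB remain.
Put 27 GB in disk 5; 16 GB remain.
Put 27 GB in disk 6; 37 GB remain.
Put 23 GB in disk 6; 14 GB remain.
Put 25 GB in disk 7; 39 GB remain.
Put 25 GB in disk 7; 14 GB remain.
Put 27 GB in disk 8; 37 GB remain.
Put 25 GB in disk 8; 12 GB remain.
Put 23 GB in disk 9; 41 GB remain.
Put 27 GB in disk 9; 14 GB remain.
Final disks: [27,23] [27,25] [23,23] [24,25] [21,27] [27,23] [25,25] [27,25] [23,27].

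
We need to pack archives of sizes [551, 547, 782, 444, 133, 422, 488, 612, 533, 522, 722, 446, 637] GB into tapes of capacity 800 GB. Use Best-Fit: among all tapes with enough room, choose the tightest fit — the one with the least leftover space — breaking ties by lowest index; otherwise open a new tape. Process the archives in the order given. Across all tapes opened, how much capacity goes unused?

2761

tape 1: place 551 GB, 249 GB left
tape 2: place 547 GB, 253 GB left
tape 3: place 782 GB, 18 GB left
tape 4: place 444 GB, 356 GB left
tape 1: place 133 GB, 116 GB left
tape 5: place 422 GB, 378 GB left
tape 6: place 488 GB, 312 GB left
tape 7: place 612 GB, 188 GB left
tape 8: place 533 GB, 267 GB left
tape 9: place 522 GB, 278 GB left
tape 10: place 722 GB, 78 GB left
tape 11: place 446 GB, 354 GB left
tape 12: place 637 GB, 163 GB left
12 tapes × 800 GB = 9600 GB; used 6839 GB; unused 2761 GB.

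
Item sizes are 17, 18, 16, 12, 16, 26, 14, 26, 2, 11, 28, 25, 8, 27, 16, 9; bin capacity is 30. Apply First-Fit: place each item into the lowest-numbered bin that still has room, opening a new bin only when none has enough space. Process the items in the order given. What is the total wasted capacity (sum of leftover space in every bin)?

Put 17 in bin 1; 13 remain.
Put 18 in bin 2; 12 remain.
Put 16 in bin 3; 14 remain.
Put 12 in bin 1; 1 remain.
Put 16 in bin 4; 14 remain.
Put 26 in bin 5; 4 remain.
Put 14 in bin 3; 0 remain.
Put 26 in bin 6; 4 remain.
Put 2 in bin 2; 10 remain.
Put 11 in bin 4; 3 remain.
Put 28 in bin 7; 2 remain.
Put 25 in bin 8; 5 remain.
Put 8 in bin 2; 2 remain.
Put 27 in bin 9; 3 remain.
Put 16 in bin 10; 14 remain.
Put 9 in bin 10; 5 remain.
10 bins × 30 = 300; used 271; unused 29.

29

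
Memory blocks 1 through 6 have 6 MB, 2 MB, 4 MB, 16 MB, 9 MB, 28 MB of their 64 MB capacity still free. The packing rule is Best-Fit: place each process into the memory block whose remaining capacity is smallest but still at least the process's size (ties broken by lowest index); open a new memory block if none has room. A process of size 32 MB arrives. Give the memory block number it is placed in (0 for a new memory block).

No memory block has ≥ 32 MB free, so a new memory block is opened.

0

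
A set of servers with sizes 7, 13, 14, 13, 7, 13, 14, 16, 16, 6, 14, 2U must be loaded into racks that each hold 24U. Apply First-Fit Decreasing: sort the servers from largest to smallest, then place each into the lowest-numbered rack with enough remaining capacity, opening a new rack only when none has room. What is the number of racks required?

8 racks

Sorted descending: 16, 16, 14, 14, 14, 13, 13, 13, 7, 7, 6, 2.
Put 16U in rack 1; 8U remain.
Put 16U in rack 2; 8U remain.
Put 14U in rack 3; 10U remain.
Put 14U in rack 4; 10U remain.
Put 14U in rack 5; 10U remain.
Put 13U in rack 6; 11U remain.
Put 13U in rack 7; 11U remain.
Put 13U in rack 8; 11U remain.
Put 7U in rack 1; 1U remain.
Put 7U in rack 2; 1U remain.
Put 6U in rack 3; 4U remain.
Put 2U in rack 3; 2U remain.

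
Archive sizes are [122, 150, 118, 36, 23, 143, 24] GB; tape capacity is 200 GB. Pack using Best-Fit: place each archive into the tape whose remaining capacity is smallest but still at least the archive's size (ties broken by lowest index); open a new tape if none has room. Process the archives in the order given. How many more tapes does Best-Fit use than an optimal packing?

0

Best-Fit: [122,23,24] [150,36] [118] [143] → 4 tapes.
Total size 616 GB; any packing needs at least ⌈616/200⌉ = 4 tapes.
So 4 is already optimal.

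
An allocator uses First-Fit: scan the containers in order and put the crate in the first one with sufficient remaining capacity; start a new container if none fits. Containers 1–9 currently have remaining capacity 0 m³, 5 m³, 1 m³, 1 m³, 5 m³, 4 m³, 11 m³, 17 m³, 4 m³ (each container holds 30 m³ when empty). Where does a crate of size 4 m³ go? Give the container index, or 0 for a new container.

2

Containers with room: container 2 (5 m³), container 5 (5 m³), container 6 (4 m³), container 7 (11 m³), container 8 (17 m³), container 9 (4 m³).
The first with room is container 2.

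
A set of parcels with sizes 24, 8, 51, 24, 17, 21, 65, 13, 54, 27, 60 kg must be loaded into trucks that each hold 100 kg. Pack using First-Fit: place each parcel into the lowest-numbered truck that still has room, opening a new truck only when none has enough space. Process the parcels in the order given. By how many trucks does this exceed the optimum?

1

First-Fit: [24,8,51,17] [24,21,13,27] [65] [54] [60] → 5 trucks.
Total size 364 kg; any packing needs at least ⌈364/100⌉ = 4 trucks.
An optimal packing achieves that bound: [65,27,8] [60,24,13] [54,24,21] [51,17] → 4 trucks.
Excess: 5 − 4 = 1.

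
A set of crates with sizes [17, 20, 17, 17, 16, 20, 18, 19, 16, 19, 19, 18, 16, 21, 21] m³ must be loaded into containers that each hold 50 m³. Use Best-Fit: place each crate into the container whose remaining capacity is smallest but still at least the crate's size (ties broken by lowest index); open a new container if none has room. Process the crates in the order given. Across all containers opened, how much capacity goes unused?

76

container 1: place 17 m³, 33 m³ left
container 1: place 20 m³, 13 m³ left
container 2: place 17 m³, 33 m³ left
container 2: place 17 m³, 16 m³ left
container 2: place 16 m³, 0 m³ left
container 3: place 20 m³, 30 m³ left
container 3: place 18 m³, 12 m³ left
container 4: place 19 m³, 31 m³ left
container 4: place 16 m³, 15 m³ left
container 5: place 19 m³, 31 m³ left
container 5: place 19 m³, 12 m³ left
container 6: place 18 m³, 32 m³ left
container 6: place 16 m³, 16 m³ left
container 7: place 21 m³, 29 m³ left
container 7: place 21 m³, 8 m³ left
7 containers × 50 m³ = 350 m³; used 274 m³; unused 76 m³.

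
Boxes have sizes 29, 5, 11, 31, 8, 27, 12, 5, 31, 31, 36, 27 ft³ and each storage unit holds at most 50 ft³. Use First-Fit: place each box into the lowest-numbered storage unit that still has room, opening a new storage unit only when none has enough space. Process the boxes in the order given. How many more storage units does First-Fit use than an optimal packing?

0

First-Fit: [29,5,11,5] [31,8] [27,12] [31] [31] [36] [27] → 7 storage units.
7 boxes exceed 25 ft³ (half the capacity), and no two of those can share a storage unit, so at least 7 storage units are needed.
So 7 is already optimal.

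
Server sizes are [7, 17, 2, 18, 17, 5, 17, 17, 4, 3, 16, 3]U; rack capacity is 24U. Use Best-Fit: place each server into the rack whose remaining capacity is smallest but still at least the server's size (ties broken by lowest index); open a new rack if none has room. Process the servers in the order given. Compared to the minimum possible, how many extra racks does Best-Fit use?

Best-Fit: [7,17] [2,18,4] [17,5] [17,3,3] [17] [16] → 6 racks.
Total size 126U; any packing needs at least ⌈126/24⌉ = 6 racks.
So 6 is already optimal.

0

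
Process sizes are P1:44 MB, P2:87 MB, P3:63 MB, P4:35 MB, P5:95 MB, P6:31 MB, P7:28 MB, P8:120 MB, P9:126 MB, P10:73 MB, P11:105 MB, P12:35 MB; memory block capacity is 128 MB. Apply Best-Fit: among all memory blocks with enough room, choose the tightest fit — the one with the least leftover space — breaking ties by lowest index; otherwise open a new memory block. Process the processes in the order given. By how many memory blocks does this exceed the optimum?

1

Best-Fit: [44,63] [87,35] [95,31] [28,73] [120] [126] [105] [35] → 8 memory blocks.
Total size 842 MB; any packing needs at least ⌈842/128⌉ = 7 memory blocks.
An optimal packing achieves that bound: [126] [120] [105] [95,31] [87,35] [73,44] [63,35,28] → 7 memory blocks.
Excess: 8 − 7 = 1.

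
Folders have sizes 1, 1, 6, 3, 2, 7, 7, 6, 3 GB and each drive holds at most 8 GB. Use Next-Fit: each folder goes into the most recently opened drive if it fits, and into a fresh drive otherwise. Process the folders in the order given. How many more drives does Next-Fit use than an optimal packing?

1

Next-Fit: [1,1,6] [3,2] [7] [7] [6] [3] → 6 drives.
Total size 36 GB; any packing needs at least ⌈36/8⌉ = 5 drives.
An optimal packing achieves that bound: [7,1] [7,1] [6,2] [6] [3,3] → 5 drives.
Excess: 6 − 5 = 1.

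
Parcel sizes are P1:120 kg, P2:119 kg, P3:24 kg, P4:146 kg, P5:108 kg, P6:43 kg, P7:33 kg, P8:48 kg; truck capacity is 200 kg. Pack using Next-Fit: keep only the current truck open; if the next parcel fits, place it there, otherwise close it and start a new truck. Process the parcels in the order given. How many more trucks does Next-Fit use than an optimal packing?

1

Next-Fit: [120] [119,24] [146] [108,43,33] [48] → 5 trucks.
Total size 641 kg; any packing needs at least ⌈641/200⌉ = 4 trucks.
An optimal packing achieves that bound: [146,48] [120,43,33] [119,24] [108] → 4 trucks.
Excess: 5 − 4 = 1.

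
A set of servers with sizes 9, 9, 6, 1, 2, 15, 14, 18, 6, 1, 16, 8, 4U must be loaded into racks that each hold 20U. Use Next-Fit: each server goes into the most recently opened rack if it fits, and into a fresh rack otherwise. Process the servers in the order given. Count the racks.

8 racks

9U → rack 1 (remaining 11U)
9U → rack 1 (remaining 2U)
6U → rack 2 (remaining 14U)
1U → rack 2 (remaining 13U)
2U → rack 2 (remaining 11U)
15U → rack 3 (remaining 5U)
14U → rack 4 (remaining 6U)
18U → rack 5 (remaining 2U)
6U → rack 6 (remaining 14U)
1U → rack 6 (remaining 13U)
16U → rack 7 (remaining 4U)
8U → rack 8 (remaining 12U)
4U → rack 8 (remaining 8U)
Final racks: [9,9] [6,1,2] [15] [14] [18] [6,1] [16] [8,4].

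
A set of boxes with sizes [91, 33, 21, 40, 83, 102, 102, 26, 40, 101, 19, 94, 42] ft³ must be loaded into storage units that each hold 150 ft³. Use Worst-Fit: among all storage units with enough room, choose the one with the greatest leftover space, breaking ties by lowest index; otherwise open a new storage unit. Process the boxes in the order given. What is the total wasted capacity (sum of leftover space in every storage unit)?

106

Put 91 ft³ in storage unit 1; 59 ft³ remain.
Put 33 ft³ in storage unit 1; 26 ft³ remain.
Put 21 ft³ in storage unit 1; 5 ft³ remain.
Put 40 ft³ in storage unit 2; 110 ft³ remain.
Put 83 ft³ in storage unit 2; 27 ft³ remain.
Put 102 ft³ in storage unit 3; 48 ft³ remain.
Put 102 ft³ in storage unit 4; 48 ft³ remain.
Put 26 ft³ in storage unit 3; 22 ft³ remain.
Put 40 ft³ in storage unit 4; 8 ft³ remain.
Put 101 ft³ in storage unit 5; 49 ft³ remain.
Put 19 ft³ in storage unit 5; 30 ft³ remain.
Put 94 ft³ in storage unit 6; 56 ft³ remain.
Put 42 ft³ in storage unit 6; 14 ft³ remain.
6 storage units × 150 ft³ = 900 ft³; used 794 ft³; unused 106 ft³.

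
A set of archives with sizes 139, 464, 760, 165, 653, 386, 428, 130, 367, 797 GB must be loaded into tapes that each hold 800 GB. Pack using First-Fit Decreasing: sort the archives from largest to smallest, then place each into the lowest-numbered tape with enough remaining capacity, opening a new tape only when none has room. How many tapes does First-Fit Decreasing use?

6

Sorted descending: 797, 760, 653, 464, 428, 386, 367, 165, 139, 130.
tape 1: place 797 GB, 3 GB left
tape 2: place 760 GB, 40 GB left
tape 3: place 653 GB, 147 GB left
tape 4: place 464 GB, 336 GB left
tape 5: place 428 GB, 372 GB left
tape 6: place 386 GB, 414 GB left
tape 5: place 367 GB, 5 GB left
tape 4: place 165 GB, 171 GB left
tape 3: place 139 GB, 8 GB left
tape 4: place 130 GB, 41 GB left
Final tapes: [797] [760] [653,139] [464,165,130] [428,367] [386].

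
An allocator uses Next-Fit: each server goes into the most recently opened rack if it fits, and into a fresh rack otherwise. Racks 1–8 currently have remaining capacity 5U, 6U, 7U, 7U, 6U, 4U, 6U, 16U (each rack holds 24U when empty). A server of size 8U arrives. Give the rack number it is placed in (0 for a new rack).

Next-Fit only looks at rack 8, which has 16U free.
8U fits there.

8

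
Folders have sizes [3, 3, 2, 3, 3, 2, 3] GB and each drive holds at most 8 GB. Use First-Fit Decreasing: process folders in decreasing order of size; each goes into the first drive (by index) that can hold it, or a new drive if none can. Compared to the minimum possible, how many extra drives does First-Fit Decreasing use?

0

First-Fit Decreasing: [3,3,2] [3,3,2] [3] → 3 drives.
Total size 19 GB; any packing needs at least ⌈19/8⌉ = 3 drives.
So 3 is already optimal.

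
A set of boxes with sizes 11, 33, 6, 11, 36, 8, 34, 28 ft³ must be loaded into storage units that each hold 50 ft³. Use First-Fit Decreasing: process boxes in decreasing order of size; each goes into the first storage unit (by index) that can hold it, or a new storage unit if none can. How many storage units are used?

4 storage units

Sorted descending: 36, 34, 33, 28, 11, 11, 8, 6.
Put 36 ft³ in storage unit 1; 14 ft³ remain.
Put 34 ft³ in storage unit 2; 16 ft³ remain.
Put 33 ft³ in storage unit 3; 17 ft³ remain.
Put 28 ft³ in storage unit 4; 22 ft³ remain.
Put 11 ft³ in storage unit 1; 3 ft³ remain.
Put 11 ft³ in storage unit 2; 5 ft³ remain.
Put 8 ft³ in storage unit 3; 9 ft³ remain.
Put 6 ft³ in storage unit 3; 3 ft³ remain.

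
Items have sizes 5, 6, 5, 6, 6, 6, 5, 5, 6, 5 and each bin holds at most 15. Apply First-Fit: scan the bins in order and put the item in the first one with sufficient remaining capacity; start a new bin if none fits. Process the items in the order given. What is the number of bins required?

5 → bin 1 (remaining 10)
6 → bin 1 (remaining 4)
5 → bin 2 (remaining 10)
6 → bin 2 (remaining 4)
6 → bin 3 (remaining 9)
6 → bin 3 (remaining 3)
5 → bin 4 (remaining 10)
5 → bin 4 (remaining 5)
6 → bin 5 (remaining 9)
5 → bin 4 (remaining 0)

5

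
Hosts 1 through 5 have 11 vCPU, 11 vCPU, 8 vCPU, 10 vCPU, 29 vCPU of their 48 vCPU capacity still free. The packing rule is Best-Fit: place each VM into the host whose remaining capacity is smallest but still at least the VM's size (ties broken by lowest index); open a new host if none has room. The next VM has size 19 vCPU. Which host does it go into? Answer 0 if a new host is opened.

Hosts with room: host 5 (29 vCPU).
Tightest fit is host 5 with 29 vCPU free.

5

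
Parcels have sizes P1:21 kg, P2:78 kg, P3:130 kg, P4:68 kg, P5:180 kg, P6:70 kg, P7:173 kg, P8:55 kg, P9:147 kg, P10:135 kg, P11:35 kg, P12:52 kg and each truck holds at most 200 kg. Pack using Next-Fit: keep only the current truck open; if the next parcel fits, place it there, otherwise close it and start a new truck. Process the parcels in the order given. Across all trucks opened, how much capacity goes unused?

656

Put P1 (21 kg) in truck 1; 179 kg remain.
Put P2 (78 kg) in truck 1; 101 kg remain.
Put P3 (130 kg) in truck 2; 70 kg remain.
Put P4 (68 kg) in truck 2; 2 kg remain.
Put P5 (180 kg) in truck 3; 20 kg remain.
Put P6 (70 kg) in truck 4; 130 kg remain.
Put P7 (173 kg) in truck 5; 27 kg remain.
Put P8 (55 kg) in truck 6; 145 kg remain.
Put P9 (147 kg) in truck 7; 53 kg remain.
Put P10 (135 kg) in truck 8; 65 kg remain.
Put P11 (35 kg) in truck 8; 30 kg remain.
Put P12 (52 kg) in truck 9; 148 kg remain.
9 trucks × 200 kg = 1800 kg; used 1144 kg; unused 656 kg.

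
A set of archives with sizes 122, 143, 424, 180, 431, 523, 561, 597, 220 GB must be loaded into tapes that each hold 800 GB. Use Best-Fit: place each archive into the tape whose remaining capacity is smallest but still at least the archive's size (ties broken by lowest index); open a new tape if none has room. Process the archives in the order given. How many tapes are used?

5 tapes

122 GB → tape 1 (remaining 678 GB)
143 GB → tape 1 (remaining 535 GB)
424 GB → tape 1 (remaining 111 GB)
180 GB → tape 2 (remaining 620 GB)
431 GB → tape 2 (remaining 189 GB)
523 GB → tape 3 (remaining 277 GB)
561 GB → tape 4 (remaining 239 GB)
597 GB → tape 5 (remaining 203 GB)
220 GB → tape 4 (remaining 19 GB)
Final tapes: [122,143,424] [180,431] [523] [561,220] [597].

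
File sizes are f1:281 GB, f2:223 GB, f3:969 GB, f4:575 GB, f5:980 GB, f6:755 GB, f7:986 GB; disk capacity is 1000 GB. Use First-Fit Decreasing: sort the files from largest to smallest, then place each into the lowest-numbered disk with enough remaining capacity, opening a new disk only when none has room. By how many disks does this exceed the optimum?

0

First-Fit Decreasing: [986] [980] [969] [755,223] [575,281] → 5 disks.
Total size 4769 GB; any packing needs at least ⌈4769/1000⌉ = 5 disks.
So 5 is already optimal.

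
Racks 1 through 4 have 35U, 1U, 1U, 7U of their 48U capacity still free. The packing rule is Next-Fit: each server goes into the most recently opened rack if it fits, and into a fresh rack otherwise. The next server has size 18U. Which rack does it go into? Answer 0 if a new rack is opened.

0

Next-Fit only looks at rack 4, which has 7U free.
18U does not fit, so a new rack is opened.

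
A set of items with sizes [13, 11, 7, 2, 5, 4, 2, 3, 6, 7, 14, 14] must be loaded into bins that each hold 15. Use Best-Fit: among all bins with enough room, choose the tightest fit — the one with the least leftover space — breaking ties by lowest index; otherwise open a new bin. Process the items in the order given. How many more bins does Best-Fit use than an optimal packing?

Best-Fit: [13,2] [11,4] [7,5,2] [3,6] [7] [14] [14] → 7 bins.
Total size 88; any packing needs at least ⌈88/15⌉ = 6 bins.
An optimal packing achieves that bound: [14] [14] [13,2] [11,4] [7,6,2] [7,5,3] → 6 bins.
Excess: 7 − 6 = 1.

1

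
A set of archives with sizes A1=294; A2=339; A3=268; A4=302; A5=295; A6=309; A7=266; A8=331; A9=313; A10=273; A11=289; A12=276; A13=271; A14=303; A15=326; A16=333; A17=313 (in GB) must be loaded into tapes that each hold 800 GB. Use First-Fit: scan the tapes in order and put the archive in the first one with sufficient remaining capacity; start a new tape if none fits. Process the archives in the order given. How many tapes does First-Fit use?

tape 1: place A1 (294 GB), 506 GB left
tape 1: place A2 (339 GB), 167 GB left
tape 2: place A3 (268 GB), 532 GB left
tape 2: place A4 (302 GB), 230 GB left
tape 3: place A5 (295 GB), 505 GB left
tape 3: place A6 (309 GB), 196 GB left
tape 4: place A7 (266 GB), 534 GB left
tape 4: place A8 (331 GB), 203 GB left
tape 5: place A9 (313 GB), 487 GB left
tape 5: place A10 (273 GB), 214 GB left
tape 6: place A11 (289 GB), 511 GB left
tape 6: place A12 (276 GB), 235 GB left
tape 7: place A13 (271 GB), 529 GB left
tape 7: place A14 (303 GB), 226 GB left
tape 8: place A15 (326 GB), 474 GB left
tape 8: place A16 (333 GB), 141 GB left
tape 9: place A17 (313 GB), 487 GB left

9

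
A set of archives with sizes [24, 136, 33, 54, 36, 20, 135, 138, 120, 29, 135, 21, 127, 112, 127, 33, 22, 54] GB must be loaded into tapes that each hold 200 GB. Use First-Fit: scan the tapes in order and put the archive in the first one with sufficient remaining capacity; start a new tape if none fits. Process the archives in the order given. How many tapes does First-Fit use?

9 tapes

24 GB → tape 1 (remaining 176 GB)
136 GB → tape 1 (remaining 40 GB)
33 GB → tape 1 (remaining 7 GB)
54 GB → tape 2 (remaining 146 GB)
36 GB → tape 2 (remaining 110 GB)
20 GB → tape 2 (remaining 90 GB)
135 GB → tape 3 (remaining 65 GB)
138 GB → tape 4 (remaining 62 GB)
120 GB → tape 5 (remaining 80 GB)
29 GB → tape 2 (remaining 61 GB)
135 GB → tape 6 (remaining 65 GB)
21 GB → tape 2 (remaining 40 GB)
127 GB → tape 7 (remaining 73 GB)
112 GB → tape 8 (remaining 88 GB)
127 GB → tape 9 (remaining 73 GB)
33 GB → tape 2 (remaining 7 GB)
22 GB → tape 3 (remaining 43 GB)
54 GB → tape 4 (remaining 8 GB)
Final tapes: [24,136,33] [54,36,20,29,21,33] [135,22] [138,54] [120] [135] [127] [112] [127].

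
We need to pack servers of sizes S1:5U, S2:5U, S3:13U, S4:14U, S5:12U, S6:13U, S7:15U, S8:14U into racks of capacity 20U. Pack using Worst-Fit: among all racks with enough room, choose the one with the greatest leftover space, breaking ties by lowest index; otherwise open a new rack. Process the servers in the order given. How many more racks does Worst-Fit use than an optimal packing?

1

Worst-Fit: [5,5] [13] [14] [12] [13] [15] [14] → 7 racks.
6 servers exceed 10U (half the capacity), and no two of those can share a rack, so at least 6 racks are needed.
An optimal packing achieves that bound: [15,5] [14,5] [14] [13] [13] [12] → 6 racks.
Excess: 7 − 6 = 1.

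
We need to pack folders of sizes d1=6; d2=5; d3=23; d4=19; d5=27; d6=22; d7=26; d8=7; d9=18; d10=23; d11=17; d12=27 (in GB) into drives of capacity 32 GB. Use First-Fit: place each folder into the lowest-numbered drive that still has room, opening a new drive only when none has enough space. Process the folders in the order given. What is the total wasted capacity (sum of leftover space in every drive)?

d1 (6 GB) → drive 1 (remaining 26 GB)
d2 (5 GB) → drive 1 (remaining 21 GB)
d3 (23 GB) → drive 2 (remaining 9 GB)
d4 (19 GB) → drive 1 (remaining 2 GB)
d5 (27 GB) → drive 3 (remaining 5 GB)
d6 (22 GB) → drive 4 (remaining 10 GB)
d7 (26 GB) → drive 5 (remaining 6 GB)
d8 (7 GB) → drive 2 (remaining 2 GB)
d9 (18 GB) → drive 6 (remaining 14 GB)
d10 (23 GB) → drive 7 (remaining 9 GB)
d11 (17 GB) → drive 8 (remaining 15 GB)
d12 (27 GB) → drive 9 (remaining 5 GB)
9 drives × 32 GB = 288 GB; used 220 GB; unused 68 GB.

68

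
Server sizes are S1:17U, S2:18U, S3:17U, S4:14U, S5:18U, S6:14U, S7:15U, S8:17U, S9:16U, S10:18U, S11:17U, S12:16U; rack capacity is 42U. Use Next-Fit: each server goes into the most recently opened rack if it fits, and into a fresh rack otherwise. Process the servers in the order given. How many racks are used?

6

Put S1 (17U) in rack 1; 25U remain.
Put S2 (18U) in rack 1; 7U remain.
Put S3 (17U) in rack 2; 25U remain.
Put S4 (14U) in rack 2; 11U remain.
Put S5 (18U) in rack 3; 24U remain.
Put S6 (14U) in rack 3; 10U remain.
Put S7 (15U) in rack 4; 27U remain.
Put S8 (17U) in rack 4; 10U remain.
Put S9 (16U) in rack 5; 26U remain.
Put S10 (18U) in rack 5; 8U remain.
Put S11 (17U) in rack 6; 25U remain.
Put S12 (16U) in rack 6; 9U remain.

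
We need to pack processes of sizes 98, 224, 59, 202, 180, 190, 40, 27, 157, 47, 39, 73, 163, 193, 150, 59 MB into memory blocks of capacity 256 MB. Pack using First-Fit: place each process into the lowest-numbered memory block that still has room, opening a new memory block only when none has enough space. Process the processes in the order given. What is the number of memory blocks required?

98 MB → memory block 1 (remaining 158 MB)
224 MB → memory block 2 (remaining 32 MB)
59 MB → memory block 1 (remaining 99 MB)
202 MB → memory block 3 (remaining 54 MB)
180 MB → memory block 4 (remaining 76 MB)
190 MB → memory block 5 (remaining 66 MB)
40 MB → memory block 1 (remaining 59 MB)
27 MB → memory block 1 (remaining 32 MB)
157 MB → memory block 6 (remaining 99 MB)
47 MB → memory block 3 (remaining 7 MB)
39 MB → memory block 4 (remaining 37 MB)
73 MB → memory block 6 (remaining 26 MB)
163 MB → memory block 7 (remaining 93 MB)
193 MB → memory block 8 (remaining 63 MB)
150 MB → memory block 9 (remaining 106 MB)
59 MB → memory block 5 (remaining 7 MB)
Final memory blocks: [98,59,40,27] [224] [202,47] [180,39] [190,59] [157,73] [163] [193] [150].

9 memory blocks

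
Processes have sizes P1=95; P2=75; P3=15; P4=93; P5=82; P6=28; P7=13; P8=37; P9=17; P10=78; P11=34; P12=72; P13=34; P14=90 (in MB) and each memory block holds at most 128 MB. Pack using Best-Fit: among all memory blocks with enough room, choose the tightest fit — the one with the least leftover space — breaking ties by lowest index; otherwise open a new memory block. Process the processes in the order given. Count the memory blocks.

7 memory blocks

memory block 1: place P1 (95 MB), 33 MB left
memory block 2: place P2 (75 MB), 53 MB left
memory block 1: place P3 (15 MB), 18 MB left
memory block 3: place P4 (93 MB), 35 MB left
memory block 4: place P5 (82 MB), 46 MB left
memory block 3: place P6 (28 MB), 7 MB left
memory block 1: place P7 (13 MB), 5 MB left
memory block 4: place P8 (37 MB), 9 MB left
memory block 2: place P9 (17 MB), 36 MB left
memory block 5: place P10 (78 MB), 50 MB left
memory block 2: place P11 (34 MB), 2 MB left
memory block 6: place P12 (72 MB), 56 MB left
memory block 5: place P13 (34 MB), 16 MB left
memory block 7: place P14 (90 MB), 38 MB left
Final memory blocks: [95,15,13] [75,17,34] [93,28] [82,37] [78,34] [72] [90].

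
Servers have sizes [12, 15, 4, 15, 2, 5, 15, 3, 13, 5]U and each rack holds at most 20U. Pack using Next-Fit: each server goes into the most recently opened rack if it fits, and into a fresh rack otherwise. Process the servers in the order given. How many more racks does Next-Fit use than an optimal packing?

1

Next-Fit: [12] [15,4] [15,2] [5,15] [3,13] [5] → 6 racks.
Total size 89U; any packing needs at least ⌈89/20⌉ = 5 racks.
An optimal packing achieves that bound: [15,5] [15,5] [15,4] [13,3,2] [12] → 5 racks.
Excess: 6 − 5 = 1.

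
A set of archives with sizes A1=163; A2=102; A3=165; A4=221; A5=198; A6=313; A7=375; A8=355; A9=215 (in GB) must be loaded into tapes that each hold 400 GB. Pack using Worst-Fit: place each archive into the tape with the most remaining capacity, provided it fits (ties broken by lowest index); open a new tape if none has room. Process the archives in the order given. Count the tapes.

7

tape 1: place A1 (163 GB), 237 GB left
tape 1: place A2 (102 GB), 135 GB left
tape 2: place A3 (165 GB), 235 GB left
tape 2: place A4 (221 GB), 14 GB left
tape 3: place A5 (198 GB), 202 GB left
tape 4: place A6 (313 GB), 87 GB left
tape 5: place A7 (375 GB), 25 GB left
tape 6: place A8 (355 GB), 45 GB left
tape 7: place A9 (215 GB), 185 GB left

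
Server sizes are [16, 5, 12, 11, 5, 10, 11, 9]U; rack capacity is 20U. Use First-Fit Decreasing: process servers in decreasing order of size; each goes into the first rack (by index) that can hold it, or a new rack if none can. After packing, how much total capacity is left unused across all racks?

Sorted descending: 16, 12, 11, 11, 10, 9, 5, 5.
16U → rack 1 (remaining 4U)
12U → rack 2 (remaining 8U)
11U → rack 3 (remaining 9U)
11U → rack 4 (remaining 9U)
10U → rack 5 (remaining 10U)
9U → rack 3 (remaining 0U)
5U → rack 2 (remaining 3U)
5U → rack 4 (remaining 4U)
5 racks × 20U = 100U; used 79U; unused 21U.

21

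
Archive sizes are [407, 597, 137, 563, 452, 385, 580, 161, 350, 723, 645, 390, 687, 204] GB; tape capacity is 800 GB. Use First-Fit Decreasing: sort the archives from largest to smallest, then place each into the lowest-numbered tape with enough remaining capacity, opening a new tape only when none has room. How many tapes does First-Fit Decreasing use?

9

Sorted descending: 723, 687, 645, 597, 580, 563, 452, 407, 390, 385, 350, 204, 161, 137.
tape 1: place 723 GB, 77 GB left
tape 2: place 687 GB, 113 GB left
tape 3: place 645 GB, 155 GB left
tape 4: place 597 GB, 203 GB left
tape 5: place 580 GB, 220 GB left
tape 6: place 563 GB, 237 GB left
tape 7: place 452 GB, 348 GB left
tape 8: place 407 GB, 393 GB left
tape 8: place 390 GB, 3 GB left
tape 9: place 385 GB, 415 GB left
tape 9: place 350 GB, 65 GB left
tape 5: place 204 GB, 16 GB left
tape 4: place 161 GB, 42 GB left
tape 3: place 137 GB, 18 GB left
Final tapes: [723] [687] [645,137] [597,161] [580,204] [563] [452] [407,390] [385,350].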